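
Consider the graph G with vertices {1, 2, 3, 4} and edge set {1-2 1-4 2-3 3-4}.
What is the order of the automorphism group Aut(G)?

Every vertex has degree 2 and the graph is connected, so G is the 4-cycle C_4. C_4 has 4 rotations and 4 reflections, so Aut(C_4) ≅ D_4 of order 8.

8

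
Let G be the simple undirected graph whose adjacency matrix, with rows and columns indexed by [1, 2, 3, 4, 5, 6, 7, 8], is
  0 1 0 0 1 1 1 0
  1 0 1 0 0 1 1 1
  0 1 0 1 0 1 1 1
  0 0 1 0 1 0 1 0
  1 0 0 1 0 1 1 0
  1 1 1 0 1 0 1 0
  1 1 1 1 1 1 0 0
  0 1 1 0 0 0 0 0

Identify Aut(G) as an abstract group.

Degrees alone do not determine every vertex (e.g. 1 and 5 both have degree 4), but their neighbour-degree multisets differ: N(1) has degrees [4, 5, 5, 6] while N(5) has degrees [3, 4, 5, 6]. Repeating this refinement separates all vertices, so the only automorphism is the identity.

1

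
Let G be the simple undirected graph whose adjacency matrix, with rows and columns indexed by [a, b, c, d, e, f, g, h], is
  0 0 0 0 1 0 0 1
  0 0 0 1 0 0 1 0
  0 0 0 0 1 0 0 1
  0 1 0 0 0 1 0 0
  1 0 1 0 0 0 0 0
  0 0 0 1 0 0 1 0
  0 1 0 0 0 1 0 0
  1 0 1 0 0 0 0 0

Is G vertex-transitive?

Yes

G has two connected components, {b, d, f, g} and {a, c, e, h}; each is 2-regular, so G = C_4 ⊔ C_4. Aut of a disjoint union of two copies of C_4 is the wreath product D_4 ≀ Z_2, of order 2·8² = 128. This group acts transitively on the 8 vertices.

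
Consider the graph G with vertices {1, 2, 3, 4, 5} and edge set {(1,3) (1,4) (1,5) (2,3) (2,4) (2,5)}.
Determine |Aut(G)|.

12

The vertices split by degree into {1, 2} (degree 3) and {3, 4, 5} (degree 2); every edge runs between the two parts, so G is the complete bipartite graph K_{2,3}. The parts have unequal sizes, so no automorphism swaps them; each part is permuted independently, giving S_2 × S_3 of order 2!·3! = 12.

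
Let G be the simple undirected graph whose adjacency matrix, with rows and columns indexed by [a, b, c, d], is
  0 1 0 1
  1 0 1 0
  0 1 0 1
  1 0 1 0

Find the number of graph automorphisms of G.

G is 2-regular and bipartite on 2^2 = 4 vertices with girth 4; it is the hypercube graph Q_2. Aut(Q_2) consists of the signed permutations of the 2 coordinate axes: 2! permutations times 2^2 sign flips, so |Aut| = 2^2·2! = 8.

8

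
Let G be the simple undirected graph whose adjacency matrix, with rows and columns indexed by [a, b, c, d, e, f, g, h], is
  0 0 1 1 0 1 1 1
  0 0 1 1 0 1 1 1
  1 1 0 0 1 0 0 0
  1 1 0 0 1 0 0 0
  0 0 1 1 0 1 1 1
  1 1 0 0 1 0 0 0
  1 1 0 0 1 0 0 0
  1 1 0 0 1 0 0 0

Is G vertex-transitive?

Automorphisms preserve degree, but G has vertices of degree 3 and vertices of degree 5; no automorphism maps one to the other, so G is not vertex-transitive.

No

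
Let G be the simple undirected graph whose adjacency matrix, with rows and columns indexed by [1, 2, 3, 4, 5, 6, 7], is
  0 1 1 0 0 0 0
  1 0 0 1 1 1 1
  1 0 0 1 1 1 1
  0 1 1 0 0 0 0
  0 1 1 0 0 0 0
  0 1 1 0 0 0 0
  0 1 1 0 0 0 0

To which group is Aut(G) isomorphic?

The vertices split by degree into {2, 3} (degree 5) and {1, 4, 5, 6, 7} (degree 2); every edge runs between the two parts, so G is the complete bipartite graph K_{2,5}. Automorphisms preserve the bipartition setwise (since the parts differ in size) and act as S_2 × S_5 within it; |Aut| = 240.

S_2 × S_5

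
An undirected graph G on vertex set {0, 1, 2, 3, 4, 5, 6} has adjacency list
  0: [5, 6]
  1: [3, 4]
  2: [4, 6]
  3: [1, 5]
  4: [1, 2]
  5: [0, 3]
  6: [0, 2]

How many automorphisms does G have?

14

G is 2-regular and connected on 7 vertices, i.e. the cycle C_7. C_7 has 7 rotations and 7 reflections, so Aut(C_7) ≅ D_7 of order 14.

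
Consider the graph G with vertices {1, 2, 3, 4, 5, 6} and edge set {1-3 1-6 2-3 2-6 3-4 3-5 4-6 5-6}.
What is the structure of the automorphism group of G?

S_2 × S_4

The vertices split by degree into {3, 6} (degree 4) and {1, 2, 4, 5} (degree 2); every edge runs between the two parts, so G is the complete bipartite graph K_{2,4}. Automorphisms preserve the bipartition setwise (since the parts differ in size) and act as S_2 × S_4 within it; |Aut| = 48.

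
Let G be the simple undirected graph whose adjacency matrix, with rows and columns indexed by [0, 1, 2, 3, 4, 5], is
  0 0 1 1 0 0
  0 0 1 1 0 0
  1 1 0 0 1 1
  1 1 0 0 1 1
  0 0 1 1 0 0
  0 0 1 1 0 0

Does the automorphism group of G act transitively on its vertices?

Automorphisms preserve degree, but G has vertices of degree 2 and vertices of degree 4; no automorphism maps one to the other, so G is not vertex-transitive.

No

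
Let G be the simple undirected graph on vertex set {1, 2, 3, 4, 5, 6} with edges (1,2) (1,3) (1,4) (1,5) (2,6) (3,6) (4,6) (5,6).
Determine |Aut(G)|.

48

The vertices split by degree into {1, 6} (degree 4) and {2, 3, 4, 5} (degree 2); every edge runs between the two parts, so G is the complete bipartite graph K_{2,4}. The parts have unequal sizes, so no automorphism swaps them; each part is permuted independently, giving S_2 × S_4 of order 2!·4! = 48.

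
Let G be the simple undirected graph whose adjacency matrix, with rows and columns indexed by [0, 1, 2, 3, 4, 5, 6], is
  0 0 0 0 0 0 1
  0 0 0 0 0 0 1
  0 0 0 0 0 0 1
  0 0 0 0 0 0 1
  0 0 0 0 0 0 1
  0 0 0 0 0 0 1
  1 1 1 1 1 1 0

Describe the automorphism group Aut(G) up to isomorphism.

S_6

Vertex 6 has degree 6 and every other vertex has degree 1, so G is the star K_{1,6} with centre 6. The 6 leaves are pairwise interchangeable while the centre is fixed, giving Aut(G) = S_6.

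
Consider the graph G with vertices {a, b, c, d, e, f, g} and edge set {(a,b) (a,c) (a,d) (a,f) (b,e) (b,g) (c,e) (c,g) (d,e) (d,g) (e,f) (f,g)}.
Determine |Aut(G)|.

The vertices split by degree into {a, e, g} (degree 4) and {b, c, d, f} (degree 3); every edge runs between the two parts, so G is the complete bipartite graph K_{3,4}. Automorphisms preserve the bipartition setwise (since the parts differ in size) and act as S_4 × S_3 within it; |Aut| = 144.

144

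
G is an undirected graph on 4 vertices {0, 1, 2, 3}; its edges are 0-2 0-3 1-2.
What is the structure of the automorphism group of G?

The degree sequence is [2, 1, 2, 1]; the two degree-1 vertices 1 and 3 are the ends of a path, so G = P_4. A path has exactly one nontrivial symmetry — reversal — giving Aut(G) of order 2.

the cyclic group of order 2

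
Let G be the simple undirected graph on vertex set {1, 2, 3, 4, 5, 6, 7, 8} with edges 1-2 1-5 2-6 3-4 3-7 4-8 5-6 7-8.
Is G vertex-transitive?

G has two connected components, {3, 4, 7, 8} and {1, 2, 5, 6}; each is 2-regular, so G = C_4 ⊔ C_4. Aut of a disjoint union of two copies of C_4 is the wreath product D_4 ≀ Z_2, of order 2·8² = 128. This group acts transitively on the 8 vertices.

Yes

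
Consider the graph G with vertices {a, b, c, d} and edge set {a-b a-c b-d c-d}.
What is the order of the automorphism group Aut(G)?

8

G is 2-regular and bipartite on 2^2 = 4 vertices with girth 4; it is the hypercube graph Q_2. The symmetry group of the 2-cube is the hyperoctahedral group B_2 = Z_2 ≀ S_2, of order 2^2·2! = 8.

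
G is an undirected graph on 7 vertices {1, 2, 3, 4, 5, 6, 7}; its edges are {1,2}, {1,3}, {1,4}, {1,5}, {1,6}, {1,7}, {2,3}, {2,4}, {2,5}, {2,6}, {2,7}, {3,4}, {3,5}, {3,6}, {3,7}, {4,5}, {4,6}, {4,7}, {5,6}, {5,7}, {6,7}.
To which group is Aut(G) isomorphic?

the symmetric group on 7 letters

All 7 vertices are pairwise adjacent: G = K_7. Every bijection on the vertex set is an automorphism of K_7; hence Aut(K_7) ≅ S_7, order 5040.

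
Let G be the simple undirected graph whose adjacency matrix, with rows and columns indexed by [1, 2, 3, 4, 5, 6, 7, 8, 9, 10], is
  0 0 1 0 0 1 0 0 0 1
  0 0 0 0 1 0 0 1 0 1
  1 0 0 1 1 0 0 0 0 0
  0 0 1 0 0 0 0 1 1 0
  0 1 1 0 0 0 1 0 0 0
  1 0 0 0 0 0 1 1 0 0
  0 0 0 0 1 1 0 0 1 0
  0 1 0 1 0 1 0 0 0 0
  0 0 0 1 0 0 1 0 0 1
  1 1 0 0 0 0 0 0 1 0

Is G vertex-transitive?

G is 3-regular on 10 vertices with no triangles and no 4-cycles (girth 5): this is the Petersen graph. It is a classical fact that the Petersen graph has automorphism group S_5 (order 120), arising from its description as the Kneser graph K(5,2). Under this action every vertex can be carried to every other, so G is vertex-transitive.

Yes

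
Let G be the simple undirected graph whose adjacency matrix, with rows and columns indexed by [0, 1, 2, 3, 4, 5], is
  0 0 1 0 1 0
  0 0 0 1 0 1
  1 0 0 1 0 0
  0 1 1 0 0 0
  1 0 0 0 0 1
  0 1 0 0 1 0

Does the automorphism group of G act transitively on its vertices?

Yes

Every vertex has degree 2 and the graph is connected, so G is the 6-cycle C_6. The automorphisms of the 6-cycle are exactly the symmetries of a regular 6-gon: the dihedral group D_6, |D_6| = 12. This group acts transitively on the 6 vertices.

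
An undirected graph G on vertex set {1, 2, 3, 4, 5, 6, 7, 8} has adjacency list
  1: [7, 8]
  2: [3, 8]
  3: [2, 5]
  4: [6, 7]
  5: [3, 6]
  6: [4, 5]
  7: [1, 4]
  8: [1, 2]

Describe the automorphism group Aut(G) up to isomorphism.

G is 2-regular and connected on 8 vertices, i.e. the cycle C_8. The automorphisms of the 8-cycle are exactly the symmetries of a regular 8-gon: the dihedral group D_8, |D_8| = 16.

the dihedral group of order 16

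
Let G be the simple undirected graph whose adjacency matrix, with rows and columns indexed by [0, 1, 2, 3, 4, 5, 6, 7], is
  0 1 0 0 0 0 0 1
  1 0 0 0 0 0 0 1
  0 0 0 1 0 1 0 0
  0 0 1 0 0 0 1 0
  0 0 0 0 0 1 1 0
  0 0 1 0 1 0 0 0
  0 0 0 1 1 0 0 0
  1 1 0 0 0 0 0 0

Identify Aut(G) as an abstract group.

D_5 × D_3

G has two connected components, {2, 3, 4, 5, 6} and {0, 1, 7}; each is 2-regular, so G = C_5 ⊔ C_3. No automorphism exchanges components of different sizes, hence Aut(G) is the direct product D_5 × D_3, order 60.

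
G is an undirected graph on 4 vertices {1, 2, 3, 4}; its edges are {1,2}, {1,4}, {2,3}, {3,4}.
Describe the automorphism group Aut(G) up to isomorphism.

D_4

G is 2-regular and connected on 4 vertices, i.e. the cycle C_4. C_4 has 4 rotations and 4 reflections, so Aut(C_4) ≅ D_4 of order 8.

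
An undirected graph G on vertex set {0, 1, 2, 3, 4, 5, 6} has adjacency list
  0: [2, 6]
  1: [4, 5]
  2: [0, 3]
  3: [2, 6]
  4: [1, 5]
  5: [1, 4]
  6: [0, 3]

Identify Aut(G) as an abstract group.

G has two connected components, {0, 2, 3, 6} and {1, 4, 5}; each is 2-regular, so G = C_4 ⊔ C_3. No automorphism exchanges components of different sizes, hence Aut(G) is the direct product D_4 × D_3, order 48.

D_4 × D_3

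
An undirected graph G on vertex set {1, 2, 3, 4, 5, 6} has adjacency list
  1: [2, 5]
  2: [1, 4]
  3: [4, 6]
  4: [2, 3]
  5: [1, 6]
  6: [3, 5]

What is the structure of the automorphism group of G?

D_6

Every vertex has degree 2 and the graph is connected, so G is the 6-cycle C_6. C_6 has 6 rotations and 6 reflections, so Aut(C_6) ≅ D_6 of order 12.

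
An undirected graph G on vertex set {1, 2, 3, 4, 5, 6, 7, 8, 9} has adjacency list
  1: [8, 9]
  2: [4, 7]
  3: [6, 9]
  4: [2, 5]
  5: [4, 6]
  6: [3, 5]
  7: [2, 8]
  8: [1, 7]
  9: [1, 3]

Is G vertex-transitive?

G is 2-regular and connected on 9 vertices, i.e. the cycle C_9. The automorphisms of the 9-cycle are exactly the symmetries of a regular 9-gon: the dihedral group D_9, |D_9| = 18. Under this action every vertex can be carried to every other, so G is vertex-transitive.

Yes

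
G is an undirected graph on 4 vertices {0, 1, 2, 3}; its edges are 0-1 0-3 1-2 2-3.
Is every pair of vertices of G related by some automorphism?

G is 2-regular and bipartite on 2^2 = 4 vertices with girth 4; it is the hypercube graph Q_2. Aut(Q_2) consists of the signed permutations of the 2 coordinate axes: 2! permutations times 2^2 sign flips, so |Aut| = 2^2·2! = 8. This group acts transitively on the 4 vertices.

Yes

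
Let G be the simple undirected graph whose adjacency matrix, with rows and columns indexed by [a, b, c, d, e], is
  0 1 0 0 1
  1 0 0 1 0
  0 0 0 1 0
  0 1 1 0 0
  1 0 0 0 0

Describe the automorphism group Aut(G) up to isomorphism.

The degree sequence is [2, 2, 1, 2, 1]; the two degree-1 vertices c and e are the ends of a path, so G = P_5. A path has exactly one nontrivial symmetry — reversal — giving Aut(G) of order 2.

C_2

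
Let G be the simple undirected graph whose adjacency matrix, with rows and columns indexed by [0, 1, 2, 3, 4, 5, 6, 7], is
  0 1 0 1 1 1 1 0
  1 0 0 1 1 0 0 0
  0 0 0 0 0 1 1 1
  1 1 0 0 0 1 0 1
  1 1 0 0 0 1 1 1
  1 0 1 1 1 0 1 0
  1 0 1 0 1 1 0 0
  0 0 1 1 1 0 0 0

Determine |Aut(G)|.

The degree sequence is [5, 3, 3, 4, 5, 5, 4, 3]. Checking the degree-preserving permutations of the vertex set shows that none except the identity preserves every edge, so Aut(G) is trivial.

1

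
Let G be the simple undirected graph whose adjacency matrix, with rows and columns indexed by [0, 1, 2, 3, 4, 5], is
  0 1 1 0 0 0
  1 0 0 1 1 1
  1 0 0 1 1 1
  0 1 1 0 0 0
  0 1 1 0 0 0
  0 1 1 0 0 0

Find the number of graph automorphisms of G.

48

The vertices split by degree into {1, 2} (degree 4) and {0, 3, 4, 5} (degree 2); every edge runs between the two parts, so G is the complete bipartite graph K_{2,4}. Automorphisms preserve the bipartition setwise (since the parts differ in size) and act as S_2 × S_4 within it; |Aut| = 48.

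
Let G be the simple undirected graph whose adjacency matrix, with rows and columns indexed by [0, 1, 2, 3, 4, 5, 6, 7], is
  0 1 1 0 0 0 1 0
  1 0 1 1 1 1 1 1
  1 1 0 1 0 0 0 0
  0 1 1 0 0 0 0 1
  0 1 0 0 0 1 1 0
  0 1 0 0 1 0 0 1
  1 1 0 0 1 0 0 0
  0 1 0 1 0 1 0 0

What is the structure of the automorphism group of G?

the dihedral group of order 14

Vertex 1 is the unique vertex of degree 7; the remaining 7 vertices each have degree 3 and induce a cycle, so G is the wheel on 8 vertices with hub 1. With the hub fixed, the remaining symmetry is that of the rim cycle C_7, giving the dihedral group D_7.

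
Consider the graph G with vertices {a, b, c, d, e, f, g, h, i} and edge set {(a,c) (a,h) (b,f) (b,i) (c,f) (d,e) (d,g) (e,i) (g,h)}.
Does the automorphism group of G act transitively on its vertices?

Yes

Every vertex has degree 2 and the graph is connected, so G is the 9-cycle C_9. The automorphisms of the 9-cycle are exactly the symmetries of a regular 9-gon: the dihedral group D_9, |D_9| = 18. This group acts transitively on the 9 vertices.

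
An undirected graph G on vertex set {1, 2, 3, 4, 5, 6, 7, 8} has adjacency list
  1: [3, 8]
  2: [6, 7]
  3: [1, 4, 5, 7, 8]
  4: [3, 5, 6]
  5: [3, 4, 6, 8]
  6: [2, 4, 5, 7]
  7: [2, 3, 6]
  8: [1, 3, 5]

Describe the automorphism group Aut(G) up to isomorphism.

the trivial group

The degree sequence is [2, 2, 5, 3, 4, 4, 3, 3]. Checking the degree-preserving permutations of the vertex set shows that none except the identity preserves every edge, so Aut(G) is trivial.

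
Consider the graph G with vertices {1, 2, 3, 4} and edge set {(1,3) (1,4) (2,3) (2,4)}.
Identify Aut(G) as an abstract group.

(S_2 × S_2) ⋊ Z_2

G is 2-regular and bipartite with parts {3, 4} and {1, 2} (each part is independent and every cross-pair is an edge), so G = K_{2,2}. Each part can be permuted independently (S_2 × S_2) and the two equal-size parts can also be swapped, giving (S_2 × S_2) ⋊ Z_2 of order 2·(2!)² = 8.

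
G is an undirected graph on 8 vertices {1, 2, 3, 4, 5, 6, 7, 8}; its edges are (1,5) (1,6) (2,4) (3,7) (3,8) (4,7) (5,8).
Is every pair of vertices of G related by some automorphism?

No

Automorphisms preserve degree, but G has vertices of degree 1 and vertices of degree 2; no automorphism maps one to the other, so G is not vertex-transitive.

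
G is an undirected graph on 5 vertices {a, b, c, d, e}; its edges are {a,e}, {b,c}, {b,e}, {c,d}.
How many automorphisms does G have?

The degree sequence is [1, 2, 2, 1, 2]; the two degree-1 vertices a and d are the ends of a path, so G = P_5. The only nontrivial automorphism of a path is the end-to-end reflection, so Aut(G) ≅ Z_2.

2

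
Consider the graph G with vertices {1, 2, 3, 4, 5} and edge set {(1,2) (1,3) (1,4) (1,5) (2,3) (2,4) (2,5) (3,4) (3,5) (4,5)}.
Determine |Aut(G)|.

Every vertex has degree 4, so G is the complete graph K_5. Any permutation of the 5 vertices preserves K_5, so Aut(K_5) = S_5 of order 5! = 120.

120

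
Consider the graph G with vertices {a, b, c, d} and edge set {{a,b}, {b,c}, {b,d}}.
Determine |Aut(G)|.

Vertex b has degree 3 and every other vertex has degree 1, so G is the star K_{1,3} with centre b. The 3 leaves are pairwise interchangeable while the centre is fixed, giving Aut(G) = S_3.

6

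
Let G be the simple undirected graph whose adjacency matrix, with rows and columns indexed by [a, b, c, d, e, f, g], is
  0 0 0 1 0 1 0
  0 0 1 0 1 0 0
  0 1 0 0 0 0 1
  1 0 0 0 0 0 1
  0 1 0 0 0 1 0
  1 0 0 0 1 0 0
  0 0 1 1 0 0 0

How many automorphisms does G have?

14

Every vertex has degree 2 and the graph is connected, so G is the 7-cycle C_7. The automorphisms of the 7-cycle are exactly the symmetries of a regular 7-gon: the dihedral group D_7, |D_7| = 14.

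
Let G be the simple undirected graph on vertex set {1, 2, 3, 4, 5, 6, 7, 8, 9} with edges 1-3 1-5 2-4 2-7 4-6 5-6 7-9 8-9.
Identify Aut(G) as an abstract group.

Z_2

The degree sequence is [2, 2, 1, 2, 2, 2, 2, 1, 2]; the two degree-1 vertices 3 and 8 are the ends of a path, so G = P_9. A path has exactly one nontrivial symmetry — reversal — giving Aut(G) of order 2.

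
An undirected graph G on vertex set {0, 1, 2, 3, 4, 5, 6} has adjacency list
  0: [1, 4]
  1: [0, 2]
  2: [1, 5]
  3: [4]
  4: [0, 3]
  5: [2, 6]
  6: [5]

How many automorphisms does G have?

2

The degree sequence is [2, 2, 2, 1, 2, 2, 1]; the two degree-1 vertices 3 and 6 are the ends of a path, so G = P_7. A path has exactly one nontrivial symmetry — reversal — giving Aut(G) of order 2.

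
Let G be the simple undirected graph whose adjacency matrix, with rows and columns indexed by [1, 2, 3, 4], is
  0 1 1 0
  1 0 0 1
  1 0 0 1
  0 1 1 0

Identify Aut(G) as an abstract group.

the hyperoctahedral group B_2

G is 2-regular and bipartite on 2^2 = 4 vertices with girth 4; it is the hypercube graph Q_2. Aut(Q_2) consists of the signed permutations of the 2 coordinate axes: 2! permutations times 2^2 sign flips, so |Aut| = 2^2·2! = 8.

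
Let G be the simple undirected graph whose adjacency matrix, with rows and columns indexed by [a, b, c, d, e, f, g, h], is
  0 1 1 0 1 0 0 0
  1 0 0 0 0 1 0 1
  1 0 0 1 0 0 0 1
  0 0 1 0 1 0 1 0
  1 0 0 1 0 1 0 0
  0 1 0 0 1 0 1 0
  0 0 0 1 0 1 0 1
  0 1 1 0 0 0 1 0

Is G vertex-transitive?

Yes

G is 3-regular and bipartite on 2^3 = 8 vertices with girth 4; it is the hypercube graph Q_3. The symmetry group of the 3-cube is the hyperoctahedral group B_3 = Z_2 ≀ S_3, of order 2^3·3! = 48. This group acts transitively on the 8 vertices.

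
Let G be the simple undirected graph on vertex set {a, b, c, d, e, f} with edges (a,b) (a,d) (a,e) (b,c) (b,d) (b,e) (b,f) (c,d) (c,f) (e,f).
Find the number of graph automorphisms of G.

10

Vertex b is the unique vertex of degree 5; the remaining 5 vertices each have degree 3 and induce a cycle, so G is the wheel on 6 vertices with hub b. With the hub fixed, the remaining symmetry is that of the rim cycle C_5, giving the dihedral group D_5.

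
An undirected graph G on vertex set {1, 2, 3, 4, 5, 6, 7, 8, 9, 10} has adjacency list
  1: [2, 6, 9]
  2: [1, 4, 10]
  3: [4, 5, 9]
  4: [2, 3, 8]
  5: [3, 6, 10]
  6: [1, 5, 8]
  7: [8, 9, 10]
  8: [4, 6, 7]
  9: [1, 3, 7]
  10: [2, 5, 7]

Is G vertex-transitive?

G is 3-regular on 10 vertices with no triangles and no 4-cycles (girth 5): this is the Petersen graph. It is a classical fact that the Petersen graph has automorphism group S_5 (order 120), arising from its description as the Kneser graph K(5,2). This group acts transitively on the 10 vertices.

Yes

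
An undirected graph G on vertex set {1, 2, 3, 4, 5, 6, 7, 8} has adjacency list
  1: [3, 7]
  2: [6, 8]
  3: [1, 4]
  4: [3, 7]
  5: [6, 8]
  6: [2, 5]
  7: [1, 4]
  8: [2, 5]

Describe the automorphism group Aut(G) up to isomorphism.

D_4 ≀ Z_2

G has two connected components, {2, 5, 6, 8} and {1, 3, 4, 7}; each is 2-regular, so G = C_4 ⊔ C_4. Aut of a disjoint union of two copies of C_4 is the wreath product D_4 ≀ Z_2, of order 2·8² = 128.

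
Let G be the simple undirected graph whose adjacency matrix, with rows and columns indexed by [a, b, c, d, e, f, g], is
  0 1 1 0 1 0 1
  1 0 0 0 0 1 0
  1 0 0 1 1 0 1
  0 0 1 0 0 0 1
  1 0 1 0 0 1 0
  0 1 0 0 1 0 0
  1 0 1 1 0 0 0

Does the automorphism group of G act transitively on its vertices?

Automorphisms preserve degree, but G has vertices of degree 2 and vertices of degree 4; no automorphism maps one to the other, so G is not vertex-transitive.

No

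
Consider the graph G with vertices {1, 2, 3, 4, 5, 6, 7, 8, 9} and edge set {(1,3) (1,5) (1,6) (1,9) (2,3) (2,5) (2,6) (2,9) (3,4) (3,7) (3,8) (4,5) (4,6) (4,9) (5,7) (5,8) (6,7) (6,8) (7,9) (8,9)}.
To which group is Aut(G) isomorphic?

The vertices split by degree into {3, 5, 6, 9} (degree 5) and {1, 2, 4, 7, 8} (degree 4); every edge runs between the two parts, so G is the complete bipartite graph K_{4,5}. Automorphisms preserve the bipartition setwise (since the parts differ in size) and act as S_4 × S_5 within it; |Aut| = 2880.

S_4 × S_5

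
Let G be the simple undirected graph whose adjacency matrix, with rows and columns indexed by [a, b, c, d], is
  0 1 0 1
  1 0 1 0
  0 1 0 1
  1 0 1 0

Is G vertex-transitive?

Yes

G is 2-regular and connected on 4 vertices, i.e. the cycle C_4. The automorphisms of the 4-cycle are exactly the symmetries of a regular 4-gon: the dihedral group D_4, |D_4| = 8. This group acts transitively on the 4 vertices.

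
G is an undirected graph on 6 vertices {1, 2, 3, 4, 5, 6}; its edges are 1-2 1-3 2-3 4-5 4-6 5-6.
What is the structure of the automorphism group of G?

D_3 ≀ Z_2

G has two connected components, {4, 5, 6} and {1, 2, 3}; each is 2-regular, so G = C_3 ⊔ C_3. With two isomorphic components, Aut(G) = Aut(C_3) ≀ S_2 = (D_3 × D_3) ⋊ Z_2: permute each cycle by D_3, then optionally swap the two cycles. Order 2·(2·3)² = 72.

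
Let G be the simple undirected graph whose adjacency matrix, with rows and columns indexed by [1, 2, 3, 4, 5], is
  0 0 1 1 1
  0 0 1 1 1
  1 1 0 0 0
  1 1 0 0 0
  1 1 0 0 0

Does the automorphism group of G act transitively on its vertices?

Automorphisms preserve degree, but G has vertices of degree 2 and vertices of degree 3; no automorphism maps one to the other, so G is not vertex-transitive.

No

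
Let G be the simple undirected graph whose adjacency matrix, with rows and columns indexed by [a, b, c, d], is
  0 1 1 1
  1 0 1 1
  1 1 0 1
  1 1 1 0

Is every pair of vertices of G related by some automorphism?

Yes

Every vertex has degree 3, so G is the complete graph K_4. Any permutation of the 4 vertices preserves K_4, so Aut(K_4) = S_4 of order 4! = 24. This group acts transitively on the 4 vertices.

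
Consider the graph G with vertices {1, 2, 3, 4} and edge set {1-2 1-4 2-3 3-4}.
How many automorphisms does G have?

8

G is 2-regular and connected on 4 vertices, i.e. the cycle C_4. The automorphisms of the 4-cycle are exactly the symmetries of a regular 4-gon: the dihedral group D_4, |D_4| = 8.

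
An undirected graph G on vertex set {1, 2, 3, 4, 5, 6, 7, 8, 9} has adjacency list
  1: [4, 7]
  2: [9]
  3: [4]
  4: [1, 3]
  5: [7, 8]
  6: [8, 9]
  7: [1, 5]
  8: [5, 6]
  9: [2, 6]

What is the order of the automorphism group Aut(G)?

The degree sequence is [2, 1, 1, 2, 2, 2, 2, 2, 2]; the two degree-1 vertices 2 and 3 are the ends of a path, so G = P_9. A path has exactly one nontrivial symmetry — reversal — giving Aut(G) of order 2.

2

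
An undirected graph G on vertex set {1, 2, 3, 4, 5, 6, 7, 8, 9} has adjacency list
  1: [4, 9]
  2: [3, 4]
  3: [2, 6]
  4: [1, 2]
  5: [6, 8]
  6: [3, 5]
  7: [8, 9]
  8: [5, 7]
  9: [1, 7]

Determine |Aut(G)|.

G is 2-regular and connected on 9 vertices, i.e. the cycle C_9. C_9 has 9 rotations and 9 reflections, so Aut(C_9) ≅ D_9 of order 18.

18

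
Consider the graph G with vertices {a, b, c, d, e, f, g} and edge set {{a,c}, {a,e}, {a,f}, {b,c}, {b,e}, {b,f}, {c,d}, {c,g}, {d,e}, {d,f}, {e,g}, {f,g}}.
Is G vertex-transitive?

Automorphisms preserve degree, but G has vertices of degree 3 and vertices of degree 4; no automorphism maps one to the other, so G is not vertex-transitive.

No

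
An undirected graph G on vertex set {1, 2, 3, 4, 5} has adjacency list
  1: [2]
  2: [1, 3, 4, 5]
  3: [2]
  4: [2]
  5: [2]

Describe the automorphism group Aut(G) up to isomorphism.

S_4

Vertex 2 has degree 4 and every other vertex has degree 1, so G is the star K_{1,4} with centre 2. The 4 leaves are pairwise interchangeable while the centre is fixed, giving Aut(G) = S_4.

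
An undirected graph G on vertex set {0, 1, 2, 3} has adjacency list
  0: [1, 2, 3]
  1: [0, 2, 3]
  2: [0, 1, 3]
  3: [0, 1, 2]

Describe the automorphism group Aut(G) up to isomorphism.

All 4 vertices are pairwise adjacent: G = K_4. Any permutation of the 4 vertices preserves K_4, so Aut(K_4) = S_4 of order 4! = 24.

S_4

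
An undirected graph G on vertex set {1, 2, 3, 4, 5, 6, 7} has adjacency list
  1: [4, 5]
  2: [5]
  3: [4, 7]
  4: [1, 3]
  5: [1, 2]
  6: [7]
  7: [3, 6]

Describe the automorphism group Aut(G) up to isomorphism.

C_2

The degree sequence is [2, 1, 2, 2, 2, 1, 2]; the two degree-1 vertices 2 and 6 are the ends of a path, so G = P_7. A path has exactly one nontrivial symmetry — reversal — giving Aut(G) of order 2.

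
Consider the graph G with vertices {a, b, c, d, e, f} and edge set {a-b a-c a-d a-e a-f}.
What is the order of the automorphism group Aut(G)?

120

Vertex a has degree 5 and every other vertex has degree 1, so G is the star K_{1,5} with centre a. Any automorphism fixes the centre and permutes the 5 leaves freely, so Aut(G) ≅ S_5 of order 5! = 120.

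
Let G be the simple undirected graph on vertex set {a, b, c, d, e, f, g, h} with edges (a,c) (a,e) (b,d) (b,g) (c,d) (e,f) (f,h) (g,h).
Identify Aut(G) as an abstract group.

Every vertex has degree 2 and the graph is connected, so G is the 8-cycle C_8. The automorphisms of the 8-cycle are exactly the symmetries of a regular 8-gon: the dihedral group D_8, |D_8| = 16.

the dihedral group of order 16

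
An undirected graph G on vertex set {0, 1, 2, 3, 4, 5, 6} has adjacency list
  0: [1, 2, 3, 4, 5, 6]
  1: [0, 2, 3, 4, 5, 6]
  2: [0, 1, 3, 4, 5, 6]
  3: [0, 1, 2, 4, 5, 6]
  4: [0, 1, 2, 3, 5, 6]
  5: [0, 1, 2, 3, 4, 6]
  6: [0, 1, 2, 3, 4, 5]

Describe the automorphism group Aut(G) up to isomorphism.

All 7 vertices are pairwise adjacent: G = K_7. Any permutation of the 7 vertices preserves K_7, so Aut(K_7) = S_7 of order 7! = 5040.

the symmetric group on 7 letters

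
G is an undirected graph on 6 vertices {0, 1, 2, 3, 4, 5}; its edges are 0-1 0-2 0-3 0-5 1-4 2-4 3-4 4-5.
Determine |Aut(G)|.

48

The vertices split by degree into {0, 4} (degree 4) and {1, 2, 3, 5} (degree 2); every edge runs between the two parts, so G is the complete bipartite graph K_{2,4}. Automorphisms preserve the bipartition setwise (since the parts differ in size) and act as S_2 × S_4 within it; |Aut| = 48.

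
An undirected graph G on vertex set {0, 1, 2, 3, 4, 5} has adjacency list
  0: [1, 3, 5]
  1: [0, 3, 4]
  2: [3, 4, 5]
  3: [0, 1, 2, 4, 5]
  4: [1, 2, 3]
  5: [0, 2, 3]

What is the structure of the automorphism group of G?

the dihedral group of order 10

Vertex 3 is the unique vertex of degree 5; the remaining 5 vertices each have degree 3 and induce a cycle, so G is the wheel on 6 vertices with hub 3. With the hub fixed, the remaining symmetry is that of the rim cycle C_5, giving the dihedral group D_5.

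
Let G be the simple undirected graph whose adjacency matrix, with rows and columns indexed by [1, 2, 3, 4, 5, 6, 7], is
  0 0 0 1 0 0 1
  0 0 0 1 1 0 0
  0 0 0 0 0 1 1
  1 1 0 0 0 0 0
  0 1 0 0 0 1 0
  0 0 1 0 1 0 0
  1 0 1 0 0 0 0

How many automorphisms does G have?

Every vertex has degree 2 and the graph is connected, so G is the 7-cycle C_7. The automorphisms of the 7-cycle are exactly the symmetries of a regular 7-gon: the dihedral group D_7, |D_7| = 14.

14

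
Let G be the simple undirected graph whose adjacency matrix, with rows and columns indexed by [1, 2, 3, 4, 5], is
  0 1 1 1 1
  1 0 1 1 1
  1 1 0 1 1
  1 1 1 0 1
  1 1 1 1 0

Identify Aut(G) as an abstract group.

the symmetric group on 5 letters

Every vertex has degree 4, so G is the complete graph K_5. Every bijection on the vertex set is an automorphism of K_5; hence Aut(K_5) ≅ S_5, order 120.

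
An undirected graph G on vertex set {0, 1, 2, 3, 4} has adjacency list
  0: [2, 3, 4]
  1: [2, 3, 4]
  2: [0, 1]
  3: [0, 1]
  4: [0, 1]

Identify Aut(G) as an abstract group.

S_3 × S_2

The vertices split by degree into {0, 1} (degree 3) and {2, 3, 4} (degree 2); every edge runs between the two parts, so G is the complete bipartite graph K_{2,3}. The parts have unequal sizes, so no automorphism swaps them; each part is permuted independently, giving S_3 × S_2 of order 3!·2! = 12.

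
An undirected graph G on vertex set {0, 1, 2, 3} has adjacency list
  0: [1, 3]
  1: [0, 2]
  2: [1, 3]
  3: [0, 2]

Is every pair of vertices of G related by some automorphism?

G is 2-regular and connected on 4 vertices, i.e. the cycle C_4. C_4 has 4 rotations and 4 reflections, so Aut(C_4) ≅ D_4 of order 8. This group acts transitively on the 4 vertices.

Yes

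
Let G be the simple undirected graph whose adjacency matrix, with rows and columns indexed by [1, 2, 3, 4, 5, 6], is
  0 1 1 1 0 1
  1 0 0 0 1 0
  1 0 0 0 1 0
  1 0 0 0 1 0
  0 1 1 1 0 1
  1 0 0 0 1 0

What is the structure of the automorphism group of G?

The vertices split by degree into {1, 5} (degree 4) and {2, 3, 4, 6} (degree 2); every edge runs between the two parts, so G is the complete bipartite graph K_{2,4}. Automorphisms preserve the bipartition setwise (since the parts differ in size) and act as S_2 × S_4 within it; |Aut| = 48.

S_2 × S_4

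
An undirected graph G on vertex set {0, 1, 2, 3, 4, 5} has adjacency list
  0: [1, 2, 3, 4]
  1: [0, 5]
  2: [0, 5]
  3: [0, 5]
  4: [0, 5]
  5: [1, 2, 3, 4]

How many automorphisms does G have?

The vertices split by degree into {0, 5} (degree 4) and {1, 2, 3, 4} (degree 2); every edge runs between the two parts, so G is the complete bipartite graph K_{2,4}. Automorphisms preserve the bipartition setwise (since the parts differ in size) and act as S_2 × S_4 within it; |Aut| = 48.

48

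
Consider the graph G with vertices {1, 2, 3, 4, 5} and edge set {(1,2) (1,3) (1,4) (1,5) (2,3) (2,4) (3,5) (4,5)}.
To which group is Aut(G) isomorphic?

D_4

Vertex 1 is the unique vertex of degree 4; the remaining 4 vertices each have degree 3 and induce a cycle, so G is the wheel on 5 vertices with hub 1. Every automorphism fixes the hub and acts on the rim 4-cycle, so Aut(G) ≅ Aut(C_4) = D_4 of order 8.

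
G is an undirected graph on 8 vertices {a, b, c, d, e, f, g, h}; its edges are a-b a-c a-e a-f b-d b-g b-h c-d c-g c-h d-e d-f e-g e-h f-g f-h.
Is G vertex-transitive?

G is 4-regular and bipartite with parts {a, d, g, h} and {b, c, e, f} (each part is independent and every cross-pair is an edge), so G = K_{4,4}. Aut(K_{4,4}) is the wreath product S_4 ≀ Z_2: permute within each part, then optionally swap the parts; |Aut| = 2·(4!)² = 1152. Under this action every vertex can be carried to every other, so G is vertex-transitive.

Yes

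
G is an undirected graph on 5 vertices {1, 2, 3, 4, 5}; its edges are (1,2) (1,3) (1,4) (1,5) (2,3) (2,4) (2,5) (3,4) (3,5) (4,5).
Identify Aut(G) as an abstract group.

All 5 vertices are pairwise adjacent: G = K_5. Every bijection on the vertex set is an automorphism of K_5; hence Aut(K_5) ≅ S_5, order 120.

the symmetric group on 5 letters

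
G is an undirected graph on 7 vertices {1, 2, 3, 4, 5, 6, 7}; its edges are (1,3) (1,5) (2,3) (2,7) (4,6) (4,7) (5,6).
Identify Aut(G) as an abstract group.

D_7

Every vertex has degree 2 and the graph is connected, so G is the 7-cycle C_7. The automorphisms of the 7-cycle are exactly the symmetries of a regular 7-gon: the dihedral group D_7, |D_7| = 14.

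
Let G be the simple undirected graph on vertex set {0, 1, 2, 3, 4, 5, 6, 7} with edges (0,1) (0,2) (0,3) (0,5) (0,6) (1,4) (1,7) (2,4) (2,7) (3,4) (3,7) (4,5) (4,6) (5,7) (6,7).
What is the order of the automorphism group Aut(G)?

The vertices split by degree into {0, 4, 7} (degree 5) and {1, 2, 3, 5, 6} (degree 3); every edge runs between the two parts, so G is the complete bipartite graph K_{3,5}. Automorphisms preserve the bipartition setwise (since the parts differ in size) and act as S_3 × S_5 within it; |Aut| = 720.

720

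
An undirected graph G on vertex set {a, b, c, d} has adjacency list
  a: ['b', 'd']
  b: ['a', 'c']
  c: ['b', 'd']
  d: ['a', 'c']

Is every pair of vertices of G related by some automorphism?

G is 2-regular and connected on 4 vertices, i.e. the cycle C_4. The automorphisms of the 4-cycle are exactly the symmetries of a regular 4-gon: the dihedral group D_4, |D_4| = 8. This group acts transitively on the 4 vertices.

Yes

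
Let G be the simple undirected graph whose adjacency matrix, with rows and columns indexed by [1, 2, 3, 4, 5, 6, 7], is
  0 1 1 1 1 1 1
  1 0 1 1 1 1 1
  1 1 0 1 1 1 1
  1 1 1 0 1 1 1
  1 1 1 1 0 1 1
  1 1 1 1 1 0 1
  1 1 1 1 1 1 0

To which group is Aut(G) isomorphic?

All 7 vertices are pairwise adjacent: G = K_7. Every bijection on the vertex set is an automorphism of K_7; hence Aut(K_7) ≅ S_7, order 5040.

the symmetric group on 7 letters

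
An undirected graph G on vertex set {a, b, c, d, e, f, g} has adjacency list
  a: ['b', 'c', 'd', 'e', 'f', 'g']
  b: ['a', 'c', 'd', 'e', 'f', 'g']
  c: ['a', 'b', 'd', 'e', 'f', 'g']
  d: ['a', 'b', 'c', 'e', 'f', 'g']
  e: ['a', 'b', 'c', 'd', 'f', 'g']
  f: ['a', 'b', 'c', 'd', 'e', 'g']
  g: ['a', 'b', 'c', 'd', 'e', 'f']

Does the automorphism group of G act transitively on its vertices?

Yes

All 7 vertices are pairwise adjacent: G = K_7. Any permutation of the 7 vertices preserves K_7, so Aut(K_7) = S_7 of order 7! = 5040. This group acts transitively on the 7 vertices.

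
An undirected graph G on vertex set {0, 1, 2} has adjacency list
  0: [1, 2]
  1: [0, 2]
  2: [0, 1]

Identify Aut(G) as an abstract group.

the symmetric group on 3 letters

Every vertex has degree 2, so G is the complete graph K_3. Every bijection on the vertex set is an automorphism of K_3; hence Aut(K_3) ≅ S_3, order 6.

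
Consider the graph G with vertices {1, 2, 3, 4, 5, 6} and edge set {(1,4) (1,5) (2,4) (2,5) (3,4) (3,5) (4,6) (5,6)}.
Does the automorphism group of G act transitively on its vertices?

Automorphisms preserve degree, but G has vertices of degree 2 and vertices of degree 4; no automorphism maps one to the other, so G is not vertex-transitive.

No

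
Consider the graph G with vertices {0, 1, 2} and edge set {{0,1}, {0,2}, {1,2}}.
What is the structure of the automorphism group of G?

Every vertex has degree 2, so G is the complete graph K_3. Every bijection on the vertex set is an automorphism of K_3; hence Aut(K_3) ≅ S_3, order 6.

S_3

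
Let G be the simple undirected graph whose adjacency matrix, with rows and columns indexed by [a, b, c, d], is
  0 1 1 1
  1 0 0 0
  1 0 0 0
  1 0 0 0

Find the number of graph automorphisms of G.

Vertex a has degree 3 and every other vertex has degree 1, so G is the star K_{1,3} with centre a. Any automorphism fixes the centre and permutes the 3 leaves freely, so Aut(G) ≅ S_3 of order 3! = 6.

6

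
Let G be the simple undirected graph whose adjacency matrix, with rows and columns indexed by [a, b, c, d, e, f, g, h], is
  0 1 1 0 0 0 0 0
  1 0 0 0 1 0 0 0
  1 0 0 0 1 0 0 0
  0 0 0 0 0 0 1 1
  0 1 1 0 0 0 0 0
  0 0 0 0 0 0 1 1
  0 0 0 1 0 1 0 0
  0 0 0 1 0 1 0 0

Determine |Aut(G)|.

G has two connected components, {a, b, c, e} and {d, f, g, h}; each is 2-regular, so G = C_4 ⊔ C_4. Aut of a disjoint union of two copies of C_4 is the wreath product D_4 ≀ Z_2, of order 2·8² = 128.

128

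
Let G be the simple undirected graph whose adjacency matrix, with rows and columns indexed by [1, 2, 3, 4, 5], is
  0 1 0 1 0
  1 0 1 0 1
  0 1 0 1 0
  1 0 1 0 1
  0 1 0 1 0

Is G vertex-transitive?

Automorphisms preserve degree, but G has vertices of degree 2 and vertices of degree 3; no automorphism maps one to the other, so G is not vertex-transitive.

No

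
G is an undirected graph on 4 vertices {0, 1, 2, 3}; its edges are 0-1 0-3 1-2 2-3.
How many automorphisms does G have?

8

G is 2-regular and bipartite on 2^2 = 4 vertices with girth 4; it is the hypercube graph Q_2. The symmetry group of the 2-cube is the hyperoctahedral group B_2 = Z_2 ≀ S_2, of order 2^2·2! = 8.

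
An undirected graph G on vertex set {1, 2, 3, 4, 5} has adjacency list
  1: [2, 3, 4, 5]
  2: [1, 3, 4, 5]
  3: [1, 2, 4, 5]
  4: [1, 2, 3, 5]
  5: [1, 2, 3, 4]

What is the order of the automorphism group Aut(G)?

All 5 vertices are pairwise adjacent: G = K_5. Any permutation of the 5 vertices preserves K_5, so Aut(K_5) = S_5 of order 5! = 120.

120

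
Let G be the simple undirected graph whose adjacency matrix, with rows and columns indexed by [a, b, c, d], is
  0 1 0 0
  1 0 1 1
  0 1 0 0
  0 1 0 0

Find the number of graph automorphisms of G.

Vertex b has degree 3 and every other vertex has degree 1, so G is the star K_{1,3} with centre b. The 3 leaves are pairwise interchangeable while the centre is fixed, giving Aut(G) = S_3.

6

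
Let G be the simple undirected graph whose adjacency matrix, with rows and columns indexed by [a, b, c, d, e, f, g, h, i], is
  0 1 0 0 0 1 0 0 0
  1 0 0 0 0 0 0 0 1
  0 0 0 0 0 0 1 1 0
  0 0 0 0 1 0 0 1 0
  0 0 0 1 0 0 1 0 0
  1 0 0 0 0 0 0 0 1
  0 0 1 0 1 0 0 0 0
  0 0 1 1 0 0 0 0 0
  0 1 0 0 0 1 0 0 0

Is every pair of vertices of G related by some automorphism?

G has two connected components, {c, d, e, g, h} and {a, b, f, i}; each is 2-regular, so G = C_5 ⊔ C_4. The orbit of a under Aut(G) is {a, b, f, i}, which does not contain c, so G is not vertex-transitive.

No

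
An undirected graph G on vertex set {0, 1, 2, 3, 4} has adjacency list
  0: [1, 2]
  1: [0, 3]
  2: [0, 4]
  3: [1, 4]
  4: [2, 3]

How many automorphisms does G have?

Every vertex has degree 2 and the graph is connected, so G is the 5-cycle C_5. The automorphisms of the 5-cycle are exactly the symmetries of a regular 5-gon: the dihedral group D_5, |D_5| = 10.

10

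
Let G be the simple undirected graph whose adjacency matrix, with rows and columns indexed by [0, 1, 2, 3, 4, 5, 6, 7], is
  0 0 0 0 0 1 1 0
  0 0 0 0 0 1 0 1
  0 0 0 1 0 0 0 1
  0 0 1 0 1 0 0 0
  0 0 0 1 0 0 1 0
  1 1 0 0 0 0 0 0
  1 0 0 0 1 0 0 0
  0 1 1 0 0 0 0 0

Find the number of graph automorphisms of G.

16

Every vertex has degree 2 and the graph is connected, so G is the 8-cycle C_8. The automorphisms of the 8-cycle are exactly the symmetries of a regular 8-gon: the dihedral group D_8, |D_8| = 16.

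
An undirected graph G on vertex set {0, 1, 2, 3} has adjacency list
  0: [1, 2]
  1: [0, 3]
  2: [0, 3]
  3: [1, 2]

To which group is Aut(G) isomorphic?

the dihedral group of order 8

G is 2-regular and connected on 4 vertices, i.e. the cycle C_4. C_4 has 4 rotations and 4 reflections, so Aut(C_4) ≅ D_4 of order 8.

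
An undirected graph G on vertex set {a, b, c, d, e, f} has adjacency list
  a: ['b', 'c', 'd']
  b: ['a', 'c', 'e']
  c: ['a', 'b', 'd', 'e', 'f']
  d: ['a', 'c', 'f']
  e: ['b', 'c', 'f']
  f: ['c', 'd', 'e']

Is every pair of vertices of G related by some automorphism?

Vertex c is the only vertex of degree 5, so every automorphism fixes it; G is not vertex-transitive.

No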